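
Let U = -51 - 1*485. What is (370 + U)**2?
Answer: 27556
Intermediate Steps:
U = -536 (U = -51 - 485 = -536)
(370 + U)**2 = (370 - 536)**2 = (-166)**2 = 27556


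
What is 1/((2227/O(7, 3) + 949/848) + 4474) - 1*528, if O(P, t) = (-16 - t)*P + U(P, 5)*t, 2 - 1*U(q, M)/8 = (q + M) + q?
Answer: -1083008296192/2051152945 ≈ -528.00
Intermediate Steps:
U(q, M) = 16 - 16*q - 8*M (U(q, M) = 16 - 8*((q + M) + q) = 16 - 8*((M + q) + q) = 16 - 8*(M + 2*q) = 16 + (-16*q - 8*M) = 16 - 16*q - 8*M)
O(P, t) = P*(-16 - t) + t*(-24 - 16*P) (O(P, t) = (-16 - t)*P + (16 - 16*P - 8*5)*t = P*(-16 - t) + (16 - 16*P - 40)*t = P*(-16 - t) + (-24 - 16*P)*t = P*(-16 - t) + t*(-24 - 16*P))
1/((2227/O(7, 3) + 949/848) + 4474) - 1*528 = 1/((2227/(-24*3 - 16*7 - 17*7*3) + 949/848) + 4474) - 1*528 = 1/((2227/(-72 - 112 - 357) + 949*(1/848)) + 4474) - 528 = 1/((2227/(-541) + 949/848) + 4474) - 528 = 1/((2227*(-1/541) + 949/848) + 4474) - 528 = 1/((-2227/541 + 949/848) + 4474) - 528 = 1/(-1375087/458768 + 4474) - 528 = 1/(2051152945/458768) - 528 = 458768/2051152945 - 528 = -1083008296192/2051152945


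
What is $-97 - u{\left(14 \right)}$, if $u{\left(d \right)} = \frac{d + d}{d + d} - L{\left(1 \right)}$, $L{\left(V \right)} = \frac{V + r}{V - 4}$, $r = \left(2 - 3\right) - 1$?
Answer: $- \frac{293}{3} \approx -97.667$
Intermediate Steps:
$r = -2$ ($r = -1 - 1 = -2$)
$L{\left(V \right)} = \frac{-2 + V}{-4 + V}$ ($L{\left(V \right)} = \frac{V - 2}{V - 4} = \frac{-2 + V}{-4 + V}$)
$u{\left(d \right)} = \frac{2}{3}$ ($u{\left(d \right)} = \frac{d + d}{d + d} - \frac{-2 + 1}{-4 + 1} = \frac{2 d}{2 d} - \frac{1}{-3} \left(-1\right) = 2 d \frac{1}{2 d} - \left(- \frac{1}{3}\right) \left(-1\right) = 1 - \frac{1}{3} = \frac{2}{3}$)
$-97 - u{\left(14 \right)} = -97 - \frac{2}{3} = - \frac{293}{3}$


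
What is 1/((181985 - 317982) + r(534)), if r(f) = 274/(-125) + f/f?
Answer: -125/16999774 ≈ -7.3530e-6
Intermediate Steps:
r(f) = -149/125 (r(f) = 274*(-1/125) + 1 = -274/125 + 1 = -149/125)
1/((181985 - 317982) + r(534)) = 1/((181985 - 317982) - 149/125) = 1/(-135997 - 149/125) = 1/(-16999774/125) = -125/16999774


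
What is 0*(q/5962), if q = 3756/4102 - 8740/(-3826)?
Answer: 0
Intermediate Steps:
q = 12555484/3923563 (q = 3756*(1/4102) - 8740*(-1/3826) = 1878/2051 + 4370/1913 = 12555484/3923563 ≈ 3.2000)
0*(q/5962) = 0*((12555484/3923563)/5962) = 0*((12555484/3923563)*(1/5962)) = 0*(6277742/11696141303) = 0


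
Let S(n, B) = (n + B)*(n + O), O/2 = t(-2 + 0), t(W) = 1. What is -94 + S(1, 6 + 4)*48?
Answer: 1490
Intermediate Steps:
O = 2 (O = 2*1 = 2)
S(n, B) = (2 + n)*(B + n) (S(n, B) = (n + B)*(n + 2) = (B + n)*(2 + n) = (2 + n)*(B + n))
-94 + S(1, 6 + 4)*48 = -94 + (1² + 2*(6 + 4) + 2*1 + (6 + 4)*1)*48 = -94 + (1 + 2*10 + 2 + 10*1)*48 = -94 + (1 + 20 + 2 + 10)*48 = -94 + 33*48 = -94 + 1584 = 1490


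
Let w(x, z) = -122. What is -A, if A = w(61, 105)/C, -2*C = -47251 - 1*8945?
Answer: 61/14049 ≈ 0.0043419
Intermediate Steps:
C = 28098 (C = -(-47251 - 1*8945)/2 = -(-47251 - 8945)/2 = -1/2*(-56196) = 28098)
A = -61/14049 (A = -122/28098 = -122*1/28098 = -61/14049 ≈ -0.0043419)
-A = -1*(-61/14049) = 61/14049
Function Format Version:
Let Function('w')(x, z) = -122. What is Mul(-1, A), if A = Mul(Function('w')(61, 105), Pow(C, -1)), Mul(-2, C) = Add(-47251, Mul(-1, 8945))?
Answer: Rational(61, 14049) ≈ 0.0043419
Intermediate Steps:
C = 28098 (C = Mul(Rational(-1, 2), Add(-47251, Mul(-1, 8945))) = Mul(Rational(-1, 2), Add(-47251, -8945)) = Mul(Rational(-1, 2), -56196) = 28098)
A = Rational(-61, 14049) (A = Mul(-122, Pow(28098, -1)) = Mul(-122, Rational(1, 28098)) = Rational(-61, 14049) ≈ -0.0043419)
Mul(-1, A) = Mul(-1, Rational(-61, 14049)) = Rational(61, 14049)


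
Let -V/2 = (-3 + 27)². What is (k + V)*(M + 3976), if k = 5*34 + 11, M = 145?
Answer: -4001491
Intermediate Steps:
V = -1152 (V = -2*(-3 + 27)² = -2*24² = -2*576 = -1152)
k = 181 (k = 170 + 11 = 181)
(k + V)*(M + 3976) = (181 - 1152)*(145 + 3976) = -971*4121 = -4001491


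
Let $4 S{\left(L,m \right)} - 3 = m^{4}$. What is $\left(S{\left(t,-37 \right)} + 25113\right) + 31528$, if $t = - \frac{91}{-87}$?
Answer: $525182$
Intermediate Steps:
$t = \frac{91}{87}$ ($t = \left(-91\right) \left(- \frac{1}{87}\right) = \frac{91}{87} \approx 1.046$)
$S{\left(L,m \right)} = \frac{3}{4} + \frac{m^{4}}{4}$
$\left(S{\left(t,-37 \right)} + 25113\right) + 31528 = \left(\left(\frac{3}{4} + \frac{\left(-37\right)^{4}}{4}\right) + 25113\right) + 31528 = \left(\left(\frac{3}{4} + \frac{1}{4} \cdot 1874161\right) + 25113\right) + 31528 = \left(\left(\frac{3}{4} + \frac{1874161}{4}\right) + 25113\right) + 31528 = \left(468541 + 25113\right) + 31528 = 493654 + 31528 = 525182$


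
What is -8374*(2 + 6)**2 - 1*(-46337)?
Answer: -489599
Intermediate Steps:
-8374*(2 + 6)**2 - 1*(-46337) = -8374*8**2 + 46337 = -8374*64 + 46337 = -535936 + 46337 = -489599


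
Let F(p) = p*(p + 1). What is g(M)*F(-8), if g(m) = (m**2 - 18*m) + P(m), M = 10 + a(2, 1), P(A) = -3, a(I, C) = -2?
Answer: -4648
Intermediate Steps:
F(p) = p*(1 + p)
M = 8 (M = 10 - 2 = 8)
g(m) = -3 + m**2 - 18*m (g(m) = (m**2 - 18*m) - 3 = -3 + m**2 - 18*m)
g(M)*F(-8) = (-3 + 8**2 - 18*8)*(-8*(1 - 8)) = (-3 + 64 - 144)*(-8*(-7)) = -83*56 = -4648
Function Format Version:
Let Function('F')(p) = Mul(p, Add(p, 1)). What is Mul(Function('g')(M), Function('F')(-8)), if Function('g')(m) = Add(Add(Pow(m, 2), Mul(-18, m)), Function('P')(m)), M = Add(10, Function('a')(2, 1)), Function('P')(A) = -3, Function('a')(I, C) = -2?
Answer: -4648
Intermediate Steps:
Function('F')(p) = Mul(p, Add(1, p))
M = 8 (M = Add(10, -2) = 8)
Function('g')(m) = Add(-3, Pow(m, 2), Mul(-18, m)) (Function('g')(m) = Add(Add(Pow(m, 2), Mul(-18, m)), -3) = Add(-3, Pow(m, 2), Mul(-18, m)))
Mul(Function('g')(M), Function('F')(-8)) = Mul(Add(-3, Pow(8, 2), Mul(-18, 8)), Mul(-8, Add(1, -8))) = Mul(Add(-3, 64, -144), Mul(-8, -7)) = Mul(-83, 56) = -4648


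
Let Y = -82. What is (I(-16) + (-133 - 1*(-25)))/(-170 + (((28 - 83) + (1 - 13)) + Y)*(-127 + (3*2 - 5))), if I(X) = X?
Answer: -31/4651 ≈ -0.0066652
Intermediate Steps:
(I(-16) + (-133 - 1*(-25)))/(-170 + (((28 - 83) + (1 - 13)) + Y)*(-127 + (3*2 - 5))) = (-16 + (-133 - 1*(-25)))/(-170 + (((28 - 83) + (1 - 13)) - 82)*(-127 + (3*2 - 5))) = (-16 + (-133 + 25))/(-170 + ((-55 - 12) - 82)*(-127 + (6 - 5))) = (-16 - 108)/(-170 + (-67 - 82)*(-127 + 1)) = -124/(-170 - 149*(-126)) = -124/(-170 + 18774) = -124/18604 = -124*1/18604 = -31/4651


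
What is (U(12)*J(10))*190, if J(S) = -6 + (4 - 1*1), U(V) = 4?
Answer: -2280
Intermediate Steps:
J(S) = -3 (J(S) = -6 + (4 - 1) = -6 + 3 = -3)
(U(12)*J(10))*190 = (4*(-3))*190 = -12*190 = -2280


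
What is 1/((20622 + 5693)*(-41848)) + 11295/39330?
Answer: 7273914717/25328292760 ≈ 0.28719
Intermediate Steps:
1/((20622 + 5693)*(-41848)) + 11295/39330 = -1/41848/26315 + 11295*(1/39330) = (1/26315)*(-1/41848) + 251/874 = -1/1101230120 + 251/874 = 7273914717/25328292760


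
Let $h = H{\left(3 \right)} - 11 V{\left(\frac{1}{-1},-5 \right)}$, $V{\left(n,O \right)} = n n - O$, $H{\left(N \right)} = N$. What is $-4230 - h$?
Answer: $-4167$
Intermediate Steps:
$V{\left(n,O \right)} = n^{2} - O$
$h = -63$ ($h = 3 - 11 \left(\left(\frac{1}{-1}\right)^{2} - -5\right) = 3 - 11 \left(\left(-1\right)^{2} + 5\right) = 3 - 11 \left(1 + 5\right) = 3 - 66 = -63$)
$-4230 - h = -4230 - -63 = -4230 + 63 = -4167$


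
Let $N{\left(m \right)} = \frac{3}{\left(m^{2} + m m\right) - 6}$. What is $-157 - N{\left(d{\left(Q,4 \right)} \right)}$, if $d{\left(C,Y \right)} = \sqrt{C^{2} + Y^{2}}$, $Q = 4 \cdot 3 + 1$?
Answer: $- \frac{57151}{364} \approx -157.01$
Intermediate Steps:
$Q = 13$ ($Q = 12 + 1 = 13$)
$N{\left(m \right)} = \frac{3}{-6 + 2 m^{2}}$ ($N{\left(m \right)} = \frac{3}{\left(m^{2} + m^{2}\right) - 6} = \frac{3}{2 m^{2} - 6} = \frac{3}{-6 + 2 m^{2}}$)
$-157 - N{\left(d{\left(Q,4 \right)} \right)} = -157 - \frac{3}{2 \left(-3 + \left(\sqrt{13^{2} + 4^{2}}\right)^{2}\right)} = -157 - \frac{3}{2 \left(-3 + \left(\sqrt{169 + 16}\right)^{2}\right)} = -157 - \frac{3}{2 \left(-3 + \left(\sqrt{185}\right)^{2}\right)} = -157 - \frac{3}{2 \left(-3 + 185\right)} = -157 - \frac{3}{2 \cdot 182} = -157 - \frac{3}{2} \cdot \frac{1}{182} = -157 - \frac{3}{364} = - \frac{57151}{364}$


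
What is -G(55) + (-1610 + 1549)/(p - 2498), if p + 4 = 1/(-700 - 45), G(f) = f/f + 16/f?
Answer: -129843886/102519505 ≈ -1.2665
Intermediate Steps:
G(f) = 1 + 16/f
p = -2981/745 (p = -4 + 1/(-700 - 45) = -4 + 1/(-745) = -4 - 1/745 = -2981/745 ≈ -4.0013)
-G(55) + (-1610 + 1549)/(p - 2498) = -(16 + 55)/55 + (-1610 + 1549)/(-2981/745 - 2498) = -71/55 - 61/(-1863991/745) = -1*71/55 - 61*(-745/1863991) = -71/55 + 45445/1863991 = -129843886/102519505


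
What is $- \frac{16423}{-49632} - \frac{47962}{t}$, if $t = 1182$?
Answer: $- \frac{35773303}{888864} \approx -40.246$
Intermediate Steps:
$- \frac{16423}{-49632} - \frac{47962}{t} = - \frac{16423}{-49632} - \frac{47962}{1182} = \left(-16423\right) \left(- \frac{1}{49632}\right) - \frac{23981}{591} = \frac{1493}{4512} - \frac{23981}{591} = - \frac{35773303}{888864}$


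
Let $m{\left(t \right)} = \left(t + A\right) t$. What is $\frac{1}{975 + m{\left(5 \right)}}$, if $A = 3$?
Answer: $\frac{1}{1015} \approx 0.00098522$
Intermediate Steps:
$m{\left(t \right)} = t \left(3 + t\right)$ ($m{\left(t \right)} = \left(t + 3\right) t = \left(3 + t\right) t = t \left(3 + t\right)$)
$\frac{1}{975 + m{\left(5 \right)}} = \frac{1}{975 + 5 \left(3 + 5\right)} = \frac{1}{975 + 5 \cdot 8} = \frac{1}{975 + 40} = \frac{1}{1015}$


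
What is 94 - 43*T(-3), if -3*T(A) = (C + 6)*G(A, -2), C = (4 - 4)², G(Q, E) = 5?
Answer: 524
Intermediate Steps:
C = 0 (C = 0² = 0)
T(A) = -10 (T(A) = -(0 + 6)*5/3 = -2*5 = -⅓*30 = -10)
94 - 43*T(-3) = 94 - 43*(-10) = 94 + 430 = 524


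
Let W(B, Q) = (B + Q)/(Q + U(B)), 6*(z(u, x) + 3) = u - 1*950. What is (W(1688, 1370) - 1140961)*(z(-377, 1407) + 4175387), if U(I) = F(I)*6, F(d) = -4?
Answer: -9617887032761924/2019 ≈ -4.7637e+12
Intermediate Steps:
z(u, x) = -484/3 + u/6 (z(u, x) = -3 + (u - 1*950)/6 = -3 + (u - 950)/6 = -3 + (-950 + u)/6 = -3 + (-475/3 + u/6) = -484/3 + u/6)
U(I) = -24 (U(I) = -4*6 = -24)
W(B, Q) = (B + Q)/(-24 + Q) (W(B, Q) = (B + Q)/(Q - 24) = (B + Q)/(-24 + Q))
(W(1688, 1370) - 1140961)*(z(-377, 1407) + 4175387) = ((1688 + 1370)/(-24 + 1370) - 1140961)*((-484/3 + (⅙)*(-377)) + 4175387) = (3058/1346 - 1140961)*((-484/3 - 377/6) + 4175387) = ((1/1346)*3058 - 1140961)*(-1345/6 + 4175387) = (1529/673 - 1140961)*(25050977/6) = -767865224/673*25050977/6 = -9617887032761924/2019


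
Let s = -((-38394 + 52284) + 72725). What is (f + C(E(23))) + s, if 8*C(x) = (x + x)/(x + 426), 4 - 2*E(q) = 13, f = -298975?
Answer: -433403163/1124 ≈ -3.8559e+5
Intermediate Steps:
E(q) = -9/2 (E(q) = 2 - ½*13 = 2 - 13/2 = -9/2)
C(x) = x/(4*(426 + x)) (C(x) = ((x + x)/(x + 426))/8 = ((2*x)/(426 + x))/8 = (2*x/(426 + x))/8 = x/(4*(426 + x)))
s = -86615 (s = -(13890 + 72725) = -1*86615 = -86615)
(f + C(E(23))) + s = (-298975 + (¼)*(-9/2)/(426 - 9/2)) - 86615 = (-298975 + (¼)*(-9/2)/(843/2)) - 86615 = (-298975 + (¼)*(-9/2)*(2/843)) - 86615 = (-298975 - 3/1124) - 86615 = -336047903/1124 - 86615 = -433403163/1124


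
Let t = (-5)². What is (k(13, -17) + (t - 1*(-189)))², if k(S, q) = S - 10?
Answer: 47089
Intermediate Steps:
k(S, q) = -10 + S
t = 25
(k(13, -17) + (t - 1*(-189)))² = ((-10 + 13) + (25 - 1*(-189)))² = (3 + (25 + 189))² = (3 + 214)² = 217² = 47089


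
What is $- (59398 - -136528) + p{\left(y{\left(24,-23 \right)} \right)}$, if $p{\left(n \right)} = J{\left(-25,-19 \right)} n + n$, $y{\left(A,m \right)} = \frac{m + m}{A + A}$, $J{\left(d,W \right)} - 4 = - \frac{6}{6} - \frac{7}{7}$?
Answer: $- \frac{1567431}{8} \approx -1.9593 \cdot 10^{5}$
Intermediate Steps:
$J{\left(d,W \right)} = 2$ ($J{\left(d,W \right)} = 4 - \left(1 + 1\right) = 4 - 2 = 2$)
$y{\left(A,m \right)} = \frac{m}{A}$ ($y{\left(A,m \right)} = \frac{2 m}{2 A} = 2 m \frac{1}{2 A} = \frac{m}{A}$)
$p{\left(n \right)} = 3 n$ ($p{\left(n \right)} = 2 n + n = 3 n$)
$- (59398 - -136528) + p{\left(y{\left(24,-23 \right)} \right)} = - (59398 - -136528) + 3 \left(- \frac{23}{24}\right) = - (59398 + 136528) + 3 \left(\left(-23\right) \frac{1}{24}\right) = \left(-1\right) 195926 + 3 \left(- \frac{23}{24}\right) = -195926 - \frac{23}{8} = - \frac{1567431}{8}$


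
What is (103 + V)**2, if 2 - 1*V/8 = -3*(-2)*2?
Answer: 529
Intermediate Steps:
V = -80 (V = 16 - 8*(-3*(-2))*2 = 16 - 48*2 = 16 - 8*12 = 16 - 96 = -80)
(103 + V)**2 = (103 - 80)**2 = 23**2 = 529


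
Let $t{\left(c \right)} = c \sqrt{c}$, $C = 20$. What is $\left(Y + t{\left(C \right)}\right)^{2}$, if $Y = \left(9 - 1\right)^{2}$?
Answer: $12096 + 5120 \sqrt{5} \approx 23545.0$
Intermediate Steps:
$Y = 64$ ($Y = 8^{2} = 64$)
$t{\left(c \right)} = c^{\frac{3}{2}}$
$\left(Y + t{\left(C \right)}\right)^{2} = \left(64 + 20^{\frac{3}{2}}\right)^{2} = \left(64 + 40 \sqrt{5}\right)^{2}$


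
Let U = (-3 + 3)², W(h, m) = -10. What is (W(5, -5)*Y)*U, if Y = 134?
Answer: 0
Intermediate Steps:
U = 0 (U = 0² = 0)
(W(5, -5)*Y)*U = -10*134*0 = -1340*0 = 0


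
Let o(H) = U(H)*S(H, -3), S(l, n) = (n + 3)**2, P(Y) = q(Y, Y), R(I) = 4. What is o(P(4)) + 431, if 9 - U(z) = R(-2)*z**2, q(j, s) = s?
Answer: 431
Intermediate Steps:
P(Y) = Y
S(l, n) = (3 + n)**2
U(z) = 9 - 4*z**2
o(H) = 0 (o(H) = (9 - 4*H**2)*(3 - 3)**2 = (9 - 4*H**2)*0**2 = (9 - 4*H**2)*0 = 0)
o(P(4)) + 431 = 0 + 431 = 431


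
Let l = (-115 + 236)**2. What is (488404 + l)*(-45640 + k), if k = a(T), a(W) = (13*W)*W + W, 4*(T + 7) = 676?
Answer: 148747388230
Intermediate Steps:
T = 162 (T = -7 + (1/4)*676 = -7 + 169 = 162)
a(W) = W + 13*W**2 (a(W) = 13*W**2 + W = W + 13*W**2)
k = 341334 (k = 162*(1 + 13*162) = 162*(1 + 2106) = 162*2107 = 341334)
l = 14641 (l = 121**2 = 14641)
(488404 + l)*(-45640 + k) = (488404 + 14641)*(-45640 + 341334) = 503045*295694 = 148747388230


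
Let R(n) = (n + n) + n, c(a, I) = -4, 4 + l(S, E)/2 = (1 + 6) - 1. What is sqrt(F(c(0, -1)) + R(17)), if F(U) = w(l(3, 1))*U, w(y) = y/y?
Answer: sqrt(47) ≈ 6.8557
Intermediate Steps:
l(S, E) = 4 (l(S, E) = -8 + 2*((1 + 6) - 1) = -8 + 2*(7 - 1) = -8 + 2*6 = -8 + 12 = 4)
R(n) = 3*n (R(n) = 2*n + n = 3*n)
w(y) = 1
F(U) = U (F(U) = 1*U = U)
sqrt(F(c(0, -1)) + R(17)) = sqrt(-4 + 3*17) = sqrt(-4 + 51) = sqrt(47)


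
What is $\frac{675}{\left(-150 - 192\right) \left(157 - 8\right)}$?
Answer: $- \frac{75}{5662} \approx -0.013246$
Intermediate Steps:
$\frac{675}{\left(-150 - 192\right) \left(157 - 8\right)} = \frac{675}{\left(-342\right) 149} = \frac{675}{-50958} = 675 \left(- \frac{1}{50958}\right) = - \frac{75}{5662}$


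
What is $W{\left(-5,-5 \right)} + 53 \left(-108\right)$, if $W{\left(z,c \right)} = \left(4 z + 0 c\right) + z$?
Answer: $-5749$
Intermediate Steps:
$W{\left(z,c \right)} = 5 z$ ($W{\left(z,c \right)} = \left(4 z + 0\right) + z = 4 z + z = 5 z$)
$W{\left(-5,-5 \right)} + 53 \left(-108\right) = 5 \left(-5\right) + 53 \left(-108\right) = -25 - 5724 = -5749$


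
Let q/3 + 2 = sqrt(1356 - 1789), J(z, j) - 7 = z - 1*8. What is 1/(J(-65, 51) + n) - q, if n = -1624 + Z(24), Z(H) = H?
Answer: 9995/1666 - 3*I*sqrt(433) ≈ 5.9994 - 62.426*I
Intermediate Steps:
J(z, j) = -1 + z (J(z, j) = 7 + (z - 1*8) = 7 + (z - 8) = 7 + (-8 + z) = -1 + z)
n = -1600 (n = -1624 + 24 = -1600)
q = -6 + 3*I*sqrt(433) (q = -6 + 3*sqrt(1356 - 1789) = -6 + 3*sqrt(-433) = -6 + 3*(I*sqrt(433)) = -6 + 3*I*sqrt(433) ≈ -6.0 + 62.426*I)
1/(J(-65, 51) + n) - q = 1/((-1 - 65) - 1600) - (-6 + 3*I*sqrt(433)) = 1/(-66 - 1600) + (6 - 3*I*sqrt(433)) = 1/(-1666) + (6 - 3*I*sqrt(433)) = -1/1666 + (6 - 3*I*sqrt(433)) = 9995/1666 - 3*I*sqrt(433)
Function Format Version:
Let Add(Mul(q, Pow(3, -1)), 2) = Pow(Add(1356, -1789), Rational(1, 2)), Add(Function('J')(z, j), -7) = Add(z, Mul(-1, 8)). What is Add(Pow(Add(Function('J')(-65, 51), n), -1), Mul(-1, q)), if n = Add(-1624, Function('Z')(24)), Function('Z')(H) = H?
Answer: Add(Rational(9995, 1666), Mul(-3, I, Pow(433, Rational(1, 2)))) ≈ Add(5.9994, Mul(-62.426, I))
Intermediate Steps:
Function('J')(z, j) = Add(-1, z) (Function('J')(z, j) = Add(7, Add(z, Mul(-1, 8))) = Add(7, Add(z, -8)) = Add(7, Add(-8, z)) = Add(-1, z))
n = -1600 (n = Add(-1624, 24) = -1600)
q = Add(-6, Mul(3, I, Pow(433, Rational(1, 2)))) (q = Add(-6, Mul(3, Pow(Add(1356, -1789), Rational(1, 2)))) = Add(-6, Mul(3, Pow(-433, Rational(1, 2)))) = Add(-6, Mul(3, Mul(I, Pow(433, Rational(1, 2))))) = Add(-6, Mul(3, I, Pow(433, Rational(1, 2)))) ≈ Add(-6.0000, Mul(62.426, I)))
Add(Pow(Add(Function('J')(-65, 51), n), -1), Mul(-1, q)) = Add(Pow(Add(Add(-1, -65), -1600), -1), Mul(-1, Add(-6, Mul(3, I, Pow(433, Rational(1, 2)))))) = Add(Pow(Add(-66, -1600), -1), Add(6, Mul(-3, I, Pow(433, Rational(1, 2))))) = Add(Pow(-1666, -1), Add(6, Mul(-3, I, Pow(433, Rational(1, 2))))) = Add(Rational(-1, 1666), Add(6, Mul(-3, I, Pow(433, Rational(1, 2))))) = Add(Rational(9995, 1666), Mul(-3, I, Pow(433, Rational(1, 2))))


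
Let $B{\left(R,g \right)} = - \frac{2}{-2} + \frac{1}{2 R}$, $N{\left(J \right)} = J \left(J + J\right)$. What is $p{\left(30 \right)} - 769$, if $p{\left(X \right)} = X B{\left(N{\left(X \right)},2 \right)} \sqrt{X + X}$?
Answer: $-769 + \frac{3601 \sqrt{15}}{60} \approx -536.56$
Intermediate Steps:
$N{\left(J \right)} = 2 J^{2}$ ($N{\left(J \right)} = J 2 J = 2 J^{2}$)
$B{\left(R,g \right)} = 1 + \frac{1}{2 R}$ ($B{\left(R,g \right)} = \left(-2\right) \left(- \frac{1}{2}\right) + \frac{1}{2 R} = 1 + \frac{1}{2 R}$)
$p{\left(X \right)} = \frac{\sqrt{2} \left(\frac{1}{2} + 2 X^{2}\right)}{2 \sqrt{X}}$ ($p{\left(X \right)} = X \frac{\frac{1}{2} + 2 X^{2}}{2 X^{2}} \sqrt{X + X} = X \frac{1}{2 X^{2}} \left(\frac{1}{2} + 2 X^{2}\right) \sqrt{2 X} = X \frac{\frac{1}{2} + 2 X^{2}}{2 X^{2}} \sqrt{2} \sqrt{X} = \frac{\frac{1}{2} + 2 X^{2}}{2 X} \sqrt{2} \sqrt{X} = \frac{\sqrt{2} \left(\frac{1}{2} + 2 X^{2}\right)}{2 \sqrt{X}}$)
$p{\left(30 \right)} - 769 = \frac{\sqrt{2} \left(\frac{1}{4} + 30^{2}\right)}{\sqrt{30}} - 769 = \sqrt{2} \frac{\sqrt{30}}{30} \left(\frac{1}{4} + 900\right) - 769 = \sqrt{2} \frac{\sqrt{30}}{30} \cdot \frac{3601}{4} - 769 = \frac{3601 \sqrt{15}}{60} - 769 = -769 + \frac{3601 \sqrt{15}}{60}$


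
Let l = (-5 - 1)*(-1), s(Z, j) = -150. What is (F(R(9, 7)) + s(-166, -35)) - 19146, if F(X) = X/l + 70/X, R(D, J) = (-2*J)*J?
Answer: -405574/21 ≈ -19313.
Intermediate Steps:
R(D, J) = -2*J**2
l = 6 (l = -6*(-1) = 6)
F(X) = 70/X + X/6 (F(X) = X/6 + 70/X = 70/X + X/6)
(F(R(9, 7)) + s(-166, -35)) - 19146 = ((70/((-2*7**2)) + (-2*7**2)/6) - 150) - 19146 = ((70/((-2*49)) + (-2*49)/6) - 150) - 19146 = ((70/(-98) + (1/6)*(-98)) - 150) - 19146 = ((70*(-1/98) - 49/3) - 150) - 19146 = ((-5/7 - 49/3) - 150) - 19146 = (-358/21 - 150) - 19146 = -3508/21 - 19146 = -405574/21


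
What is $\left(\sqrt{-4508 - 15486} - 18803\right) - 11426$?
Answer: $-30229 + i \sqrt{19994} \approx -30229.0 + 141.4 i$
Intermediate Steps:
$\left(\sqrt{-4508 - 15486} - 18803\right) - 11426 = \left(\sqrt{-19994} - 18803\right) - 11426 = \left(i \sqrt{19994} - 18803\right) - 11426 = \left(-18803 + i \sqrt{19994}\right) - 11426 = -30229 + i \sqrt{19994}$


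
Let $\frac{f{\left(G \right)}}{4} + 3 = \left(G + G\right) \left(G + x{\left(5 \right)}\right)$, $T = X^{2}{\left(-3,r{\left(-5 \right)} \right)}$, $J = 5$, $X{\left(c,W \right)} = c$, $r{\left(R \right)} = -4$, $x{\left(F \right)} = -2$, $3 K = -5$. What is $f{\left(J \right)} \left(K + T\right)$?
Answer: $792$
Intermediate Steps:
$K = - \frac{5}{3}$ ($K = \frac{1}{3} \left(-5\right) = - \frac{5}{3} \approx -1.6667$)
$T = 9$ ($T = \left(-3\right)^{2} = 9$)
$f{\left(G \right)} = -12 + 8 G \left(-2 + G\right)$ ($f{\left(G \right)} = -12 + 4 \left(G + G\right) \left(G - 2\right) = -12 + 4 \cdot 2 G \left(-2 + G\right) = -12 + 8 G \left(-2 + G\right)$)
$f{\left(J \right)} \left(K + T\right) = \left(-12 - 80 + 8 \cdot 5^{2}\right) \left(- \frac{5}{3} + 9\right) = \left(-12 - 80 + 8 \cdot 25\right) \frac{22}{3} = \left(-12 - 80 + 200\right) \frac{22}{3} = 108 \cdot \frac{22}{3} = 792$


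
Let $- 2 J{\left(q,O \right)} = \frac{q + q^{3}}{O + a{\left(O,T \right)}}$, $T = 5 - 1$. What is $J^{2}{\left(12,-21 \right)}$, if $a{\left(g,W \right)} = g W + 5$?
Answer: $\frac{7569}{100} \approx 75.69$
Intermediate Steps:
$T = 4$
$a{\left(g,W \right)} = 5 + W g$ ($a{\left(g,W \right)} = W g + 5 = 5 + W g$)
$J{\left(q,O \right)} = - \frac{q + q^{3}}{2 \left(5 + 5 O\right)}$ ($J{\left(q,O \right)} = - \frac{\left(q + q^{3}\right) \frac{1}{O + \left(5 + 4 O\right)}}{2} = - \frac{\left(q + q^{3}\right) \frac{1}{5 + 5 O}}{2} = - \frac{\frac{1}{5 + 5 O} \left(q + q^{3}\right)}{2} = - \frac{q + q^{3}}{2 \left(5 + 5 O\right)}$)
$J^{2}{\left(12,-21 \right)} = \left(\frac{\left(-1\right) 12 - 12^{3}}{10 + 10 \left(-21\right)}\right)^{2} = \left(\frac{-12 - 1728}{10 - 210}\right)^{2} = \left(\frac{-12 - 1728}{-200}\right)^{2} = \left(\left(- \frac{1}{200}\right) \left(-1740\right)\right)^{2} = \left(\frac{87}{10}\right)^{2} = \frac{7569}{100}$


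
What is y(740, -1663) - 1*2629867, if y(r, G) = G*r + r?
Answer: -3859747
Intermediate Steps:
y(r, G) = r + G*r
y(740, -1663) - 1*2629867 = 740*(1 - 1663) - 1*2629867 = 740*(-1662) - 2629867 = -1229880 - 2629867 = -3859747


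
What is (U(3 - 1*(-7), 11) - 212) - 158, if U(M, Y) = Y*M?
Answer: -260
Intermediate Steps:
U(M, Y) = M*Y
(U(3 - 1*(-7), 11) - 212) - 158 = ((3 - 1*(-7))*11 - 212) - 158 = ((3 + 7)*11 - 212) - 158 = (10*11 - 212) - 158 = (110 - 212) - 158 = -102 - 158 = -260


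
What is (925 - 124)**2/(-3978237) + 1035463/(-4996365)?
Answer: -221969393912/602324972985 ≈ -0.36852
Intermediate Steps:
(925 - 124)**2/(-3978237) + 1035463/(-4996365) = 801**2*(-1/3978237) + 1035463*(-1/4996365) = 641601*(-1/3978237) - 94133/454215 = -213867/1326079 - 94133/454215 = -221969393912/602324972985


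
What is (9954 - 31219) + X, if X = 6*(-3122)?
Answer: -39997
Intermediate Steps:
X = -18732
(9954 - 31219) + X = (9954 - 31219) - 18732 = -21265 - 18732 = -39997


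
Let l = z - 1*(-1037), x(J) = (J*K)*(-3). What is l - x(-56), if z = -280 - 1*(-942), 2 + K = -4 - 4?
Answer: 3379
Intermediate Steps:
K = -10 (K = -2 + (-4 - 4) = -2 - 8 = -10)
z = 662 (z = -280 + 942 = 662)
x(J) = 30*J (x(J) = (J*(-10))*(-3) = -10*J*(-3) = 30*J)
l = 1699 (l = 662 - 1*(-1037) = 662 + 1037 = 1699)
l - x(-56) = 1699 - 30*(-56) = 1699 - 1*(-1680) = 1699 + 1680 = 3379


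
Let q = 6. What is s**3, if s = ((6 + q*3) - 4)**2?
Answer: 64000000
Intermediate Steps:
s = 400 (s = ((6 + 6*3) - 4)**2 = ((6 + 18) - 4)**2 = (24 - 4)**2 = 20**2 = 400)
s**3 = 400**3 = 64000000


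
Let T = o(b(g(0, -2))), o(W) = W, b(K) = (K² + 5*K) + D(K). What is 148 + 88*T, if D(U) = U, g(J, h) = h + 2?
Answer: 148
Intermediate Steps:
g(J, h) = 2 + h
b(K) = K² + 6*K (b(K) = (K² + 5*K) + K = K² + 6*K)
T = 0 (T = (2 - 2)*(6 + (2 - 2)) = 0*(6 + 0) = 0*6 = 0)
148 + 88*T = 148 + 88*0 = 148 + 0 = 148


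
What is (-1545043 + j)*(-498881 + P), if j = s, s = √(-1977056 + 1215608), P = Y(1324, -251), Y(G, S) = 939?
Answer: 769341801506 - 995884*I*√190362 ≈ 7.6934e+11 - 4.3451e+8*I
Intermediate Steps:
P = 939
s = 2*I*√190362 (s = √(-761448) = 2*I*√190362 ≈ 872.61*I)
j = 2*I*√190362 ≈ 872.61*I
(-1545043 + j)*(-498881 + P) = (-1545043 + 2*I*√190362)*(-498881 + 939) = (-1545043 + 2*I*√190362)*(-497942) = 769341801506 - 995884*I*√190362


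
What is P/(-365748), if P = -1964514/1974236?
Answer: 327419/120345478088 ≈ 2.7207e-6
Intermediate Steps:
P = -982257/987118 (P = -1964514*1/1974236 = -982257/987118 ≈ -0.99508)
P/(-365748) = -982257/987118/(-365748) = -982257/987118*(-1/365748) = 327419/120345478088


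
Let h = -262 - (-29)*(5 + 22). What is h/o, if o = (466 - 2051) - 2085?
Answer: -521/3670 ≈ -0.14196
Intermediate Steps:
o = -3670 (o = -1585 - 2085 = -3670)
h = 521 (h = -262 - (-29)*27 = -262 - 1*(-783) = -262 + 783 = 521)
h/o = 521/(-3670) = 521*(-1/3670) = -521/3670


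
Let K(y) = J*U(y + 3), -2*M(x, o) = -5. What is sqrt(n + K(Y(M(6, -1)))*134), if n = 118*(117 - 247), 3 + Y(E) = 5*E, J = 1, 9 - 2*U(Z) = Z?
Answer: 3*I*sqrt(6922)/2 ≈ 124.8*I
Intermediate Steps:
M(x, o) = 5/2 (M(x, o) = -1/2*(-5) = 5/2)
U(Z) = 9/2 - Z/2
Y(E) = -3 + 5*E
n = -15340 (n = 118*(-130) = -15340)
K(y) = 3 - y/2 (K(y) = 1*(9/2 - (y + 3)/2) = 1*(9/2 - (3 + y)/2) = 1*(9/2 + (-3/2 - y/2)) = 1*(3 - y/2) = 3 - y/2)
sqrt(n + K(Y(M(6, -1)))*134) = sqrt(-15340 + (3 - (-3 + 5*(5/2))/2)*134) = sqrt(-15340 + (3 - (-3 + 25/2)/2)*134) = sqrt(-15340 + (3 - 1/2*19/2)*134) = sqrt(-15340 + (3 - 19/4)*134) = sqrt(-15340 - 7/4*134) = sqrt(-15340 - 469/2) = sqrt(-31149/2) = 3*I*sqrt(6922)/2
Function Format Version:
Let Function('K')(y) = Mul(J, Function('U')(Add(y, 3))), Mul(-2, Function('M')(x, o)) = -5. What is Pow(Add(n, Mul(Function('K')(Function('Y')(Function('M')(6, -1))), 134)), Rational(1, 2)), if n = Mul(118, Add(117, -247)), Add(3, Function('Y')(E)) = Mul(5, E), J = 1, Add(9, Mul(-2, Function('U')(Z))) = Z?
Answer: Mul(Rational(3, 2), I, Pow(6922, Rational(1, 2))) ≈ Mul(124.80, I)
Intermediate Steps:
Function('M')(x, o) = Rational(5, 2) (Function('M')(x, o) = Mul(Rational(-1, 2), -5) = Rational(5, 2))
Function('U')(Z) = Add(Rational(9, 2), Mul(Rational(-1, 2), Z))
Function('Y')(E) = Add(-3, Mul(5, E))
n = -15340 (n = Mul(118, -130) = -15340)
Function('K')(y) = Add(3, Mul(Rational(-1, 2), y)) (Function('K')(y) = Mul(1, Add(Rational(9, 2), Mul(Rational(-1, 2), Add(y, 3)))) = Mul(1, Add(Rational(9, 2), Mul(Rational(-1, 2), Add(3, y)))) = Mul(1, Add(Rational(9, 2), Add(Rational(-3, 2), Mul(Rational(-1, 2), y)))) = Mul(1, Add(3, Mul(Rational(-1, 2), y))) = Add(3, Mul(Rational(-1, 2), y)))
Pow(Add(n, Mul(Function('K')(Function('Y')(Function('M')(6, -1))), 134)), Rational(1, 2)) = Pow(Add(-15340, Mul(Add(3, Mul(Rational(-1, 2), Add(-3, Mul(5, Rational(5, 2))))), 134)), Rational(1, 2)) = Pow(Add(-15340, Mul(Add(3, Mul(Rational(-1, 2), Add(-3, Rational(25, 2)))), 134)), Rational(1, 2)) = Pow(Add(-15340, Mul(Add(3, Mul(Rational(-1, 2), Rational(19, 2))), 134)), Rational(1, 2)) = Pow(Add(-15340, Mul(Add(3, Rational(-19, 4)), 134)), Rational(1, 2)) = Pow(Add(-15340, Mul(Rational(-7, 4), 134)), Rational(1, 2)) = Pow(Add(-15340, Rational(-469, 2)), Rational(1, 2)) = Pow(Rational(-31149, 2), Rational(1, 2)) = Mul(Rational(3, 2), I, Pow(6922, Rational(1, 2)))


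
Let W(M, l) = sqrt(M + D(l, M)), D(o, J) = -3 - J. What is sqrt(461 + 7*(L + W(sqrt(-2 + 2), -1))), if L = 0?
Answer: sqrt(461 + 7*I*sqrt(3)) ≈ 21.473 + 0.2823*I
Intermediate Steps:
W(M, l) = I*sqrt(3) (W(M, l) = sqrt(M + (-3 - M)) = sqrt(-3) = I*sqrt(3))
sqrt(461 + 7*(L + W(sqrt(-2 + 2), -1))) = sqrt(461 + 7*(0 + I*sqrt(3))) = sqrt(461 + 7*(I*sqrt(3))) = sqrt(461 + 7*I*sqrt(3))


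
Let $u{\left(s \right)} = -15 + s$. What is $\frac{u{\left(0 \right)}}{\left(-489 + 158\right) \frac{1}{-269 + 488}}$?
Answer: $\frac{3285}{331} \approx 9.9245$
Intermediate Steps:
$\frac{u{\left(0 \right)}}{\left(-489 + 158\right) \frac{1}{-269 + 488}} = \frac{-15 + 0}{\left(-489 + 158\right) \frac{1}{-269 + 488}} = - \frac{15}{\left(-331\right) \frac{1}{219}} = - \frac{15}{- \frac{331}{219}} = \left(-15\right) \left(- \frac{219}{331}\right) = \frac{3285}{331}$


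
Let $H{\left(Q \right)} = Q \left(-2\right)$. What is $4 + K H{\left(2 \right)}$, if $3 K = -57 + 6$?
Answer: $72$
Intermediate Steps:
$H{\left(Q \right)} = - 2 Q$
$K = -17$ ($K = \frac{-57 + 6}{3} = \frac{1}{3} \left(-51\right) = -17$)
$4 + K H{\left(2 \right)} = 4 - 17 \left(\left(-2\right) 2\right) = 4 - -68 = 4 + 68 = 72$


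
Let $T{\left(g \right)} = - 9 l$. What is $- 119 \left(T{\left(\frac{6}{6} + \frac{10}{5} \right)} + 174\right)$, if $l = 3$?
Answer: $-17493$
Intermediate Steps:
$T{\left(g \right)} = -27$ ($T{\left(g \right)} = \left(-9\right) 3 = -27$)
$- 119 \left(T{\left(\frac{6}{6} + \frac{10}{5} \right)} + 174\right) = - 119 \left(-27 + 174\right) = \left(-119\right) 147 = -17493$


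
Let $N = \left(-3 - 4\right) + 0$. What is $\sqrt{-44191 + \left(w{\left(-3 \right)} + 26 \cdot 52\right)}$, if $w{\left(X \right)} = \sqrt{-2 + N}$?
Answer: $\sqrt{-42839 + 3 i} \approx 0.0072 + 206.98 i$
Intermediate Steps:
$N = -7$ ($N = -7 + 0 = -7$)
$w{\left(X \right)} = 3 i$ ($w{\left(X \right)} = \sqrt{-2 - 7} = \sqrt{-9} = 3 i$)
$\sqrt{-44191 + \left(w{\left(-3 \right)} + 26 \cdot 52\right)} = \sqrt{-44191 + \left(3 i + 26 \cdot 52\right)} = \sqrt{-44191 + \left(3 i + 1352\right)} = \sqrt{-44191 + \left(1352 + 3 i\right)} = \sqrt{-42839 + 3 i}$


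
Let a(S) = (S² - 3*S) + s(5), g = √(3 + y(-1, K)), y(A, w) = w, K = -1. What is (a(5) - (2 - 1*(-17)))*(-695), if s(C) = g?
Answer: 6255 - 695*√2 ≈ 5272.1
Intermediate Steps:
g = √2 (g = √(3 - 1) = √2 ≈ 1.4142)
s(C) = √2
a(S) = √2 + S² - 3*S (a(S) = (S² - 3*S) + √2 = √2 + S² - 3*S)
(a(5) - (2 - 1*(-17)))*(-695) = ((√2 + 5² - 3*5) - (2 - 1*(-17)))*(-695) = ((√2 + 25 - 15) - (2 + 17))*(-695) = ((10 + √2) - 1*19)*(-695) = ((10 + √2) - 19)*(-695) = (-9 + √2)*(-695) = 6255 - 695*√2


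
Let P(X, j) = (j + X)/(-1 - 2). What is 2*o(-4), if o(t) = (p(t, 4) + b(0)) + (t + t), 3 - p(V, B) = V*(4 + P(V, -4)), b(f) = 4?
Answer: 154/3 ≈ 51.333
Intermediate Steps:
P(X, j) = -X/3 - j/3 (P(X, j) = (X + j)/(-3) = (X + j)*(-⅓) = -X/3 - j/3)
p(V, B) = 3 - V*(16/3 - V/3) (p(V, B) = 3 - V*(4 + (-V/3 - ⅓*(-4))) = 3 - V*(4 + (-V/3 + 4/3)) = 3 - V*(4 + (4/3 - V/3)) = 3 - V*(16/3 - V/3))
o(t) = 7 - 10*t/3 + t²/3 (o(t) = ((3 - 16*t/3 + t²/3) + 4) + (t + t) = (7 - 16*t/3 + t²/3) + 2*t = 7 - 10*t/3 + t²/3)
2*o(-4) = 2*(7 - 10/3*(-4) + (⅓)*(-4)²) = 2*(7 + 40/3 + (⅓)*16) = 2*(7 + 40/3 + 16/3) = 2*(77/3) = 154/3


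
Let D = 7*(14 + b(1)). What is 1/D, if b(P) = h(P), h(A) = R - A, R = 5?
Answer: 1/126 ≈ 0.0079365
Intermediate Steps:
h(A) = 5 - A
b(P) = 5 - P
D = 126 (D = 7*(14 + (5 - 1*1)) = 7*(14 + (5 - 1)) = 7*(14 + 4) = 7*18 = 126)
1/D = 1/126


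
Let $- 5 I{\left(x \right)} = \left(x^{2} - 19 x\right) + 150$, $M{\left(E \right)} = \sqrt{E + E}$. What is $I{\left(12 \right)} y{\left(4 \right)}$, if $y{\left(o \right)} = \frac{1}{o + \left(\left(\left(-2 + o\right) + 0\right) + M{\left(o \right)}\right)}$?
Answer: $- \frac{99}{35} + \frac{33 \sqrt{2}}{35} \approx -1.4952$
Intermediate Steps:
$M{\left(E \right)} = \sqrt{2} \sqrt{E}$ ($M{\left(E \right)} = \sqrt{2 E} = \sqrt{2} \sqrt{E}$)
$I{\left(x \right)} = -30 - \frac{x^{2}}{5} + \frac{19 x}{5}$ ($I{\left(x \right)} = - \frac{\left(x^{2} - 19 x\right) + 150}{5} = - \frac{150 + x^{2} - 19 x}{5} = -30 - \frac{x^{2}}{5} + \frac{19 x}{5}$)
$y{\left(o \right)} = \frac{1}{-2 + 2 o + \sqrt{2} \sqrt{o}}$ ($y{\left(o \right)} = \frac{1}{o + \left(\left(\left(-2 + o\right) + 0\right) + \sqrt{2} \sqrt{o}\right)} = \frac{1}{o + \left(\left(-2 + o\right) + \sqrt{2} \sqrt{o}\right)} = \frac{1}{o + \left(-2 + o + \sqrt{2} \sqrt{o}\right)} = \frac{1}{-2 + 2 o + \sqrt{2} \sqrt{o}}$)
$I{\left(12 \right)} y{\left(4 \right)} = \frac{-30 - \frac{12^{2}}{5} + \frac{19}{5} \cdot 12}{-2 + 2 \cdot 4 + \sqrt{2} \sqrt{4}} = \frac{-30 - \frac{144}{5} + \frac{228}{5}}{-2 + 8 + \sqrt{2} \cdot 2} = \frac{-30 - \frac{144}{5} + \frac{228}{5}}{-2 + 8 + 2 \sqrt{2}} = - \frac{66}{5 \left(6 + 2 \sqrt{2}\right)}$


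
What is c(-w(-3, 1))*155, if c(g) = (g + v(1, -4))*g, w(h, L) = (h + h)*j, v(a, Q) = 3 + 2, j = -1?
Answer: 930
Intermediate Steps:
v(a, Q) = 5
w(h, L) = -2*h (w(h, L) = (h + h)*(-1) = (2*h)*(-1) = -2*h)
c(g) = g*(5 + g) (c(g) = (g + 5)*g = (5 + g)*g = g*(5 + g))
c(-w(-3, 1))*155 = ((-(-2)*(-3))*(5 - (-2)*(-3)))*155 = ((-1*6)*(5 - 1*6))*155 = -6*(5 - 6)*155 = -6*(-1)*155 = 6*155 = 930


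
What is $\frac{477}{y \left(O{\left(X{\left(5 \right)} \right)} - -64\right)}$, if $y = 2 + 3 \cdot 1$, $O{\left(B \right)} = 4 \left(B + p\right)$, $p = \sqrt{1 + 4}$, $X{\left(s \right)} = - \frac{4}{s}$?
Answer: $\frac{9063}{5651} - \frac{2385 \sqrt{5}}{22604} \approx 1.3679$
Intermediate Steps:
$p = \sqrt{5} \approx 2.2361$
$O{\left(B \right)} = 4 B + 4 \sqrt{5}$ ($O{\left(B \right)} = 4 \left(B + \sqrt{5}\right) = 4 B + 4 \sqrt{5}$)
$y = 5$ ($y = 2 + 3 = 5$)
$\frac{477}{y \left(O{\left(X{\left(5 \right)} \right)} - -64\right)} = \frac{477}{5 \left(\left(4 \left(- \frac{4}{5}\right) + 4 \sqrt{5}\right) - -64\right)} = \frac{477}{5 \left(\left(4 \left(\left(-4\right) \frac{1}{5}\right) + 4 \sqrt{5}\right) + 64\right)} = \frac{477}{5 \left(\left(4 \left(- \frac{4}{5}\right) + 4 \sqrt{5}\right) + 64\right)} = \frac{477}{5 \left(\left(- \frac{16}{5} + 4 \sqrt{5}\right) + 64\right)} = \frac{477}{5 \left(\frac{304}{5} + 4 \sqrt{5}\right)} = \frac{477}{304 + 20 \sqrt{5}}$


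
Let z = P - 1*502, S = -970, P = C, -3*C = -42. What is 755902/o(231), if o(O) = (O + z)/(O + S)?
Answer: 558611578/257 ≈ 2.1736e+6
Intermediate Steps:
C = 14 (C = -⅓*(-42) = 14)
P = 14
z = -488 (z = 14 - 1*502 = 14 - 502 = -488)
o(O) = (-488 + O)/(-970 + O) (o(O) = (O - 488)/(O - 970) = (-488 + O)/(-970 + O))
755902/o(231) = 755902/(((-488 + 231)/(-970 + 231))) = 755902/((-257/(-739))) = 755902/((-1/739*(-257))) = 755902/(257/739) = 755902*(739/257) = 558611578/257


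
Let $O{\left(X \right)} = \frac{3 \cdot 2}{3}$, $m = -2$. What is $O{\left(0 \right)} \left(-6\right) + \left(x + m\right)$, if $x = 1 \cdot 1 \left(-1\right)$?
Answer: $-15$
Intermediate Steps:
$O{\left(X \right)} = 2$ ($O{\left(X \right)} = 6 \cdot \frac{1}{3} = 2$)
$x = -1$ ($x = 1 \left(-1\right) = -1$)
$O{\left(0 \right)} \left(-6\right) + \left(x + m\right) = 2 \left(-6\right) - 3 = -12 - 3 = -15$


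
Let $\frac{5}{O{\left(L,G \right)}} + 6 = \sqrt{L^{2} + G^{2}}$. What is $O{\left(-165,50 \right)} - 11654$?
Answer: $- \frac{345995576}{29689} + \frac{25 \sqrt{1189}}{29689} \approx -11654.0$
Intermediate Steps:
$O{\left(L,G \right)} = \frac{5}{-6 + \sqrt{G^{2} + L^{2}}}$ ($O{\left(L,G \right)} = \frac{5}{-6 + \sqrt{L^{2} + G^{2}}} = \frac{5}{-6 + \sqrt{G^{2} + L^{2}}}$)
$O{\left(-165,50 \right)} - 11654 = \frac{5}{-6 + \sqrt{50^{2} + \left(-165\right)^{2}}} - 11654 = \frac{5}{-6 + \sqrt{2500 + 27225}} - 11654 = \frac{5}{-6 + \sqrt{29725}} - 11654 = \frac{5}{-6 + 5 \sqrt{1189}} - 11654 = -11654 + \frac{5}{-6 + 5 \sqrt{1189}}$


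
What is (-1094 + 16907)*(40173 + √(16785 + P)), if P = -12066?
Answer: 635255649 + 173943*√39 ≈ 6.3634e+8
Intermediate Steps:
(-1094 + 16907)*(40173 + √(16785 + P)) = (-1094 + 16907)*(40173 + √(16785 - 12066)) = 15813*(40173 + √4719) = 15813*(40173 + 11*√39) = 635255649 + 173943*√39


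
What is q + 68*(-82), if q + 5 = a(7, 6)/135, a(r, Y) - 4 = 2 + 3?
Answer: -83714/15 ≈ -5580.9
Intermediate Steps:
a(r, Y) = 9 (a(r, Y) = 4 + (2 + 3) = 4 + 5 = 9)
q = -74/15 (q = -5 + 9/135 = -5 + 9*(1/135) = -5 + 1/15 = -74/15 ≈ -4.9333)
q + 68*(-82) = -74/15 + 68*(-82) = -74/15 - 5576 = -83714/15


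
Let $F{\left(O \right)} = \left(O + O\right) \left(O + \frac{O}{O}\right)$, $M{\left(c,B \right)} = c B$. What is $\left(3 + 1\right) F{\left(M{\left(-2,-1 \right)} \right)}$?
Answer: $48$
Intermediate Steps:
$M{\left(c,B \right)} = B c$
$F{\left(O \right)} = 2 O \left(1 + O\right)$ ($F{\left(O \right)} = 2 O \left(O + 1\right) = 2 O \left(1 + O\right)$)
$\left(3 + 1\right) F{\left(M{\left(-2,-1 \right)} \right)} = \left(3 + 1\right) 2 \left(\left(-1\right) \left(-2\right)\right) \left(1 - -2\right) = 4 \cdot 2 \cdot 2 \left(1 + 2\right) = 4 \cdot 2 \cdot 2 \cdot 3 = 4 \cdot 12 = 48$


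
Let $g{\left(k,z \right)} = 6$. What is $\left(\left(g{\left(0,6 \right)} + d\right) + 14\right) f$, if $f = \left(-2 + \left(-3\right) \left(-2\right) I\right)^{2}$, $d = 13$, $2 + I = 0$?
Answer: $6468$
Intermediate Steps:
$I = -2$ ($I = -2 + 0 = -2$)
$f = 196$ ($f = \left(-2 + \left(-3\right) \left(-2\right) \left(-2\right)\right)^{2} = \left(-2 + 6 \left(-2\right)\right)^{2} = \left(-2 - 12\right)^{2} = \left(-14\right)^{2} = 196$)
$\left(\left(g{\left(0,6 \right)} + d\right) + 14\right) f = \left(\left(6 + 13\right) + 14\right) 196 = \left(19 + 14\right) 196 = 33 \cdot 196 = 6468$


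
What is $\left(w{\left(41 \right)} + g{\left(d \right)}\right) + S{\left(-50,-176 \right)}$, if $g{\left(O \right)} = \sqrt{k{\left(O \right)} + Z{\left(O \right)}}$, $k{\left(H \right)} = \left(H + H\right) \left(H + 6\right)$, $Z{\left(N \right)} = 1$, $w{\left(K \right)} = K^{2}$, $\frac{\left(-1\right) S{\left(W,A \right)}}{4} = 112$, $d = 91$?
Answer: $1233 + \sqrt{17655} \approx 1365.9$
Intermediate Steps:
$S{\left(W,A \right)} = -448$ ($S{\left(W,A \right)} = \left(-4\right) 112 = -448$)
$k{\left(H \right)} = 2 H \left(6 + H\right)$
$g{\left(O \right)} = \sqrt{1 + 2 O \left(6 + O\right)}$ ($g{\left(O \right)} = \sqrt{2 O \left(6 + O\right) + 1} = \sqrt{1 + 2 O \left(6 + O\right)}$)
$\left(w{\left(41 \right)} + g{\left(d \right)}\right) + S{\left(-50,-176 \right)} = \left(41^{2} + \sqrt{1 + 2 \cdot 91 \left(6 + 91\right)}\right) - 448 = \left(1681 + \sqrt{1 + 2 \cdot 91 \cdot 97}\right) - 448 = \left(1681 + \sqrt{1 + 17654}\right) - 448 = \left(1681 + \sqrt{17655}\right) - 448 = 1233 + \sqrt{17655}$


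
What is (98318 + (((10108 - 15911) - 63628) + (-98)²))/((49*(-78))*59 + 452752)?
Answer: 38491/227254 ≈ 0.16937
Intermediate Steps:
(98318 + (((10108 - 15911) - 63628) + (-98)²))/((49*(-78))*59 + 452752) = (98318 + ((-5803 - 63628) + 9604))/(-3822*59 + 452752) = (98318 + (-69431 + 9604))/(-225498 + 452752) = (98318 - 59827)/227254 = 38491*(1/227254) = 38491/227254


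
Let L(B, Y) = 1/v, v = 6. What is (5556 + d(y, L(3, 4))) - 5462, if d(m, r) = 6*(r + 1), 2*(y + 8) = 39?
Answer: 101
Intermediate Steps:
y = 23/2 (y = -8 + (1/2)*39 = -8 + 39/2 = 23/2 ≈ 11.500)
L(B, Y) = 1/6
d(m, r) = 6 + 6*r (d(m, r) = 6*(1 + r) = 6 + 6*r)
(5556 + d(y, L(3, 4))) - 5462 = (5556 + (6 + 6*(1/6))) - 5462 = (5556 + (6 + 1)) - 5462 = (5556 + 7) - 5462 = 5563 - 5462 = 101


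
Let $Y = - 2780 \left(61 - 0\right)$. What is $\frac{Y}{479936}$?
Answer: $- \frac{42395}{119984} \approx -0.35334$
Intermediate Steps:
$Y = -169580$ ($Y = - 2780 \left(61 + 0\right) = \left(-2780\right) 61 = -169580$)
$\frac{Y}{479936} = - \frac{169580}{479936} = \left(-169580\right) \frac{1}{479936} = - \frac{42395}{119984}$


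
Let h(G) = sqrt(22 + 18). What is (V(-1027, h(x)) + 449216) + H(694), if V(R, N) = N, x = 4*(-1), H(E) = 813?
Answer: 450029 + 2*sqrt(10) ≈ 4.5004e+5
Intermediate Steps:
x = -4
h(G) = 2*sqrt(10) (h(G) = sqrt(40) = 2*sqrt(10))
(V(-1027, h(x)) + 449216) + H(694) = (2*sqrt(10) + 449216) + 813 = (449216 + 2*sqrt(10)) + 813 = 450029 + 2*sqrt(10)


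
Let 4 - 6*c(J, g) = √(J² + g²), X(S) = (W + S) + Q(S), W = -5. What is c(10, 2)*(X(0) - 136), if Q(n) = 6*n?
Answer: -94 + 47*√26 ≈ 145.65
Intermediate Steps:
X(S) = -5 + 7*S (X(S) = (-5 + S) + 6*S = -5 + 7*S)
c(J, g) = ⅔ - √(J² + g²)/6
c(10, 2)*(X(0) - 136) = (⅔ - √(10² + 2²)/6)*((-5 + 7*0) - 136) = (⅔ - √(100 + 4)/6)*((-5 + 0) - 136) = (⅔ - √26/3)*(-5 - 136) = (⅔ - √26/3)*(-141) = -94 + 47*√26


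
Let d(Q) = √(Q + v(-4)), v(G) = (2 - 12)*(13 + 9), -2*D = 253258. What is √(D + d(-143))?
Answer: √(-126629 + 11*I*√3) ≈ 0.027 + 355.85*I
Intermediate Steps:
D = -126629 (D = -½*253258 = -126629)
v(G) = -220 (v(G) = -10*22 = -220)
d(Q) = √(-220 + Q) (d(Q) = √(Q - 220) = √(-220 + Q))
√(D + d(-143)) = √(-126629 + √(-220 - 143)) = √(-126629 + √(-363)) = √(-126629 + 11*I*√3)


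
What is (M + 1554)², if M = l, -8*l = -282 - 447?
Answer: 173211921/64 ≈ 2.7064e+6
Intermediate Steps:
l = 729/8 (l = -(-282 - 447)/8 = -⅛*(-729) = 729/8 ≈ 91.125)
M = 729/8 ≈ 91.125
(M + 1554)² = (729/8 + 1554)² = (13161/8)² = 173211921/64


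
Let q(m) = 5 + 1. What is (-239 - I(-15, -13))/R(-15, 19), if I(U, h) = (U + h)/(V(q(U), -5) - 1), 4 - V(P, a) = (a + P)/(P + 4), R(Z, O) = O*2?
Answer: -6651/1102 ≈ -6.0354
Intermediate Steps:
q(m) = 6
R(Z, O) = 2*O
V(P, a) = 4 - (P + a)/(4 + P) (V(P, a) = 4 - (a + P)/(P + 4) = 4 - (P + a)/(4 + P))
I(U, h) = 10*U/29 + 10*h/29 (I(U, h) = (U + h)/((16 - 1*(-5) + 3*6)/(4 + 6) - 1) = (U + h)/((16 + 5 + 18)/10 - 1) = (U + h)/((⅒)*39 - 1) = (U + h)/(39/10 - 1) = (U + h)/(29/10) = (U + h)*(10/29) = 10*U/29 + 10*h/29)
(-239 - I(-15, -13))/R(-15, 19) = (-239 - ((10/29)*(-15) + (10/29)*(-13)))/((2*19)) = (-239 - (-150/29 - 130/29))/38 = (-239 - 1*(-280/29))*(1/38) = (-239 + 280/29)*(1/38) = -6651/29*1/38 = -6651/1102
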